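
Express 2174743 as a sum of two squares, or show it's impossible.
Not possible

Factorization: 2174743 = 31^3 × 73
By Fermat: n is sum of two squares iff every prime p ≡ 3 (mod 4) appears to even power.
Prime(s) ≡ 3 (mod 4) with odd exponent: [(31, 3)]
Therefore 2174743 cannot be expressed as a² + b².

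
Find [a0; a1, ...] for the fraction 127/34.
[3; 1, 2, 1, 3, 2]

Euclidean algorithm steps:
127 = 3 × 34 + 25
34 = 1 × 25 + 9
25 = 2 × 9 + 7
9 = 1 × 7 + 2
7 = 3 × 2 + 1
2 = 2 × 1 + 0
Continued fraction: [3; 1, 2, 1, 3, 2]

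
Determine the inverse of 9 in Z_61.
34

gcd(9, 61) = 1, so the inverse exists.
Extended Euclidean algorithm on (61, 9):
61 = 6 × 9 + 7  ⟹  7 = (1)·61 + (-6)·9
9 = 1 × 7 + 2  ⟹  2 = (-1)·61 + (7)·9
7 = 3 × 2 + 1  ⟹  1 = (4)·61 + (-27)·9
So (-27)·9 ≡ 1 (mod 61), i.e. 9^(-1) ≡ -27 ≡ 34 (mod 61).
Check: 9 × 34 = 306 ≡ 1 (mod 61)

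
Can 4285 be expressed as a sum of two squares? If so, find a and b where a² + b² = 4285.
21² + 62² (a=21, b=62)

Factorization: 4285 = 5 × 857
By Fermat: n is sum of two squares iff every prime p ≡ 3 (mod 4) appears to even power.
All primes ≡ 3 (mod 4) appear to even power.
Search a = 0, 1, 2, … for 4285 - a² a perfect square: first hit at a = 21: 4285 - 441 = 3844 = 62².
4285 = 21² + 62² = 441 + 3844 ✓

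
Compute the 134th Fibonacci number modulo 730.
207

Matrix identity: Q^n = [[F_(n+1), F_n], [F_n, F_(n-1)]] with Q = [[1,1],[1,0]].
n = 134 = 10000110₂. Square-and-multiply, entries mod 730:
Q^1 = [[1,1],[1,0]]
Q^2 = (Q^1)² = [[2,1],[1,1]]
Q^4 = (Q^2)² = [[5,3],[3,2]]
Q^8 = (Q^4)² = [[34,21],[21,13]]
Q^16 = (Q^8)² = [[137,257],[257,610]]
Q^33 = (Q^16)²·Q = [[127,138],[138,719]]
Q^67 = (Q^33)²·Q = [[81,133],[133,678]]
Q^134 = (Q^67)² = [[160,207],[207,683]]
F_134 mod 730 = Q^134[0][1] = 207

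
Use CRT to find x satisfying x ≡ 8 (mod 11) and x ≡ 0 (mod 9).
63

Using Chinese Remainder Theorem:
M = 11 × 9 = 99
M1 = 9, M2 = 11
y1 = 9^(-1) mod 11 = 5
y2 = 11^(-1) mod 9 = 5
x = (8×9×5 + 0×11×5) mod 99 = 63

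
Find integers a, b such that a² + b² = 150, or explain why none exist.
Not possible

Factorization: 150 = 2 × 3 × 5^2
By Fermat: n is sum of two squares iff every prime p ≡ 3 (mod 4) appears to even power.
Prime(s) ≡ 3 (mod 4) with odd exponent: [(3, 1)]
Therefore 150 cannot be expressed as a² + b².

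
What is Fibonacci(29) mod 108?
41

Matrix identity: Q^n = [[F_(n+1), F_n], [F_n, F_(n-1)]] with Q = [[1,1],[1,0]].
n = 29 = 11101₂. Square-and-multiply, entries mod 108:
Q^1 = [[1,1],[1,0]]
Q^3 = (Q^1)²·Q = [[3,2],[2,1]]
Q^7 = (Q^3)²·Q = [[21,13],[13,8]]
Q^14 = (Q^7)² = [[70,53],[53,17]]
Q^29 = (Q^14)²·Q = [[8,41],[41,75]]
F_29 mod 108 = Q^29[0][1] = 41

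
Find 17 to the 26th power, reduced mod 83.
9

Repeated squaring. Binary of 26 = 11010.
17^1 ≡ 17 (mod 83); 17^2 ≡ 40 (mod 83); 17^4 ≡ 23 (mod 83); 17^8 ≡ 31 (mod 83); 17^16 ≡ 48 (mod 83)
17^26 = 17^2 × 17^8 × 17^16 ≡ 9 (mod 83)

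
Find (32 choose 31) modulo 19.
13

Using Lucas' theorem:
Write n=32 and k=31 in base 19:
n in base 19: [1, 13]
k in base 19: [1, 12]
C(32,31) mod 19 = ∏ C(n_i, k_i) mod 19
Digit binomials (mod 19): C(1,1) = 1; C(13,12) = 13
Product: 1 × 13 = 13 ≡ 13 (mod 19)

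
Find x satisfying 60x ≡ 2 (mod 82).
x ≡ 26 (mod 41)

gcd(60, 82) = 2, which divides 2, so solutions exist.
Divide through by 2: 30x ≡ 1 (mod 41).
Find 30^(-1) mod 41 by the extended Euclidean algorithm:
41 = 1 × 30 + 11  ⟹  11 = (1)·41 + (-1)·30
30 = 2 × 11 + 8  ⟹  8 = (-2)·41 + (3)·30
11 = 1 × 8 + 3  ⟹  3 = (3)·41 + (-4)·30
8 = 2 × 3 + 2  ⟹  2 = (-8)·41 + (11)·30
3 = 1 × 2 + 1  ⟹  1 = (11)·41 + (-15)·30
So (-15)·30 ≡ 1 (mod 41), i.e. 30^(-1) ≡ -15 ≡ 26 (mod 41).
x ≡ 26 × 1 = 26 ≡ 26 (mod 41).
Check: 60 × 26 = 1560 ≡ 2 (mod 82).
x ≡ 26 (mod 41), giving 2 solutions mod 82.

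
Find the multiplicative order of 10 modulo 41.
5

41 is prime, so ord(10) divides φ(41) = 40.
Divisors of 40: 1, 2, 4, 5, 8, 10, 20, 40.
Repeated squaring: 10^1 ≡ 10, 10^2 ≡ 18, 10^4 ≡ 37, 10^8 ≡ 16, 10^16 ≡ 10, 10^32 ≡ 18 (mod 41).
Test 10^d mod 41 for each divisor d in increasing order:
10^1 ≡ 10
10^2 ≡ 18
10^4 ≡ 37
10^5 = 10^4·10^1 ≡ 1  ← first divisor giving 1
The order is 5.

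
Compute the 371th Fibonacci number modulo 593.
268

Matrix identity: Q^n = [[F_(n+1), F_n], [F_n, F_(n-1)]] with Q = [[1,1],[1,0]].
n = 371 = 101110011₂. Square-and-multiply, entries mod 593:
Q^1 = [[1,1],[1,0]]
Q^2 = (Q^1)² = [[2,1],[1,1]]
Q^5 = (Q^2)²·Q = [[8,5],[5,3]]
Q^11 = (Q^5)²·Q = [[144,89],[89,55]]
Q^23 = (Q^11)²·Q = [[114,193],[193,514]]
Q^46 = (Q^23)² = [[433,232],[232,201]]
Q^92 = (Q^46)² = [[555,24],[24,531]]
Q^185 = (Q^92)²·Q = [[213,241],[241,565]]
Q^371 = (Q^185)²·Q = [[378,268],[268,110]]
F_371 mod 593 = Q^371[0][1] = 268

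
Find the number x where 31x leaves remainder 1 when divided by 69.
49

gcd(31, 69) = 1, so the inverse exists.
Extended Euclidean algorithm on (69, 31):
69 = 2 × 31 + 7  ⟹  7 = (1)·69 + (-2)·31
31 = 4 × 7 + 3  ⟹  3 = (-4)·69 + (9)·31
7 = 2 × 3 + 1  ⟹  1 = (9)·69 + (-20)·31
So (-20)·31 ≡ 1 (mod 69), i.e. 31^(-1) ≡ -20 ≡ 49 (mod 69).
Check: 31 × 49 = 1519 ≡ 1 (mod 69)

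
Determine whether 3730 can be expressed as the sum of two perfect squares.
3² + 61² (a=3, b=61)

Factorization: 3730 = 2 × 5 × 373
By Fermat: n is sum of two squares iff every prime p ≡ 3 (mod 4) appears to even power.
All primes ≡ 3 (mod 4) appear to even power.
Search a = 0, 1, 2, … for 3730 - a² a perfect square: first hit at a = 3: 3730 - 9 = 3721 = 61².
3730 = 3² + 61² = 9 + 3721 ✓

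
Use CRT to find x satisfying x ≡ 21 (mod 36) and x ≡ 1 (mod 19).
381

Using Chinese Remainder Theorem:
M = 36 × 19 = 684
M1 = 19, M2 = 36
y1 = 19^(-1) mod 36 = 19
y2 = 36^(-1) mod 19 = 9
x = (21×19×19 + 1×36×9) mod 684 = 381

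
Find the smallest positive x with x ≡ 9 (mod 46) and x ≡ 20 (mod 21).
377

Using Chinese Remainder Theorem:
M = 46 × 21 = 966
M1 = 21, M2 = 46
y1 = 21^(-1) mod 46 = 11
y2 = 46^(-1) mod 21 = 16
x = (9×21×11 + 20×46×16) mod 966 = 377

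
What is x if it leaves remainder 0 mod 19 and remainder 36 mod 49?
722

Using Chinese Remainder Theorem:
M = 19 × 49 = 931
M1 = 49, M2 = 19
y1 = 49^(-1) mod 19 = 7
y2 = 19^(-1) mod 49 = 31
x = (0×49×7 + 36×19×31) mod 931 = 722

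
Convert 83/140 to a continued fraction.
[0; 1, 1, 2, 5, 5]

Euclidean algorithm steps:
83 = 0 × 140 + 83
140 = 1 × 83 + 57
83 = 1 × 57 + 26
57 = 2 × 26 + 5
26 = 5 × 5 + 1
5 = 5 × 1 + 0
Continued fraction: [0; 1, 1, 2, 5, 5]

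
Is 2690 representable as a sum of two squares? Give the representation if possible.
17² + 49² (a=17, b=49)

Factorization: 2690 = 2 × 5 × 269
By Fermat: n is sum of two squares iff every prime p ≡ 3 (mod 4) appears to even power.
All primes ≡ 3 (mod 4) appear to even power.
Search a = 0, 1, 2, … for 2690 - a² a perfect square: first hit at a = 17: 2690 - 289 = 2401 = 49².
2690 = 17² + 49² = 289 + 2401 ✓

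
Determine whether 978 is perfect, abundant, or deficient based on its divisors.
abundant

Proper divisors of 978: sum = 1 + 2 + 3 + 6 + 163 + 326 + 489 = 990
Since 990 > 978, 978 is abundant.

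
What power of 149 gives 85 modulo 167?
116

Baby-step giant-step with step n = ⌈√167⌉ = 13.
Baby steps 149^j mod 167 (j:value) for j=0..12: 0:1, 1:149, 2:157, 3:13, 4:100, 5:37, 6:2, 7:131, 8:147, 9:26, 10:33, 11:74, 12:4.
Giant-step multiplier: 149^(-13) ≡ 149^(166-13) = 149^153 ≡ 109 (mod 167).
Giant steps γ_i = 85·109^i mod 167: γ_0=85, γ_1=80, γ_2=36, γ_3=83, γ_4=29, γ_5=155, γ_6=28, γ_7=46, γ_8=4 (in table at j=12).
x = i·n + j = 8·13 + 12 = 116.
Check: 149^116 ≡ 85 (mod 167).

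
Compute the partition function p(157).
80630964769

p(n) counts ways to write n as a sum of positive integers (order ignored).
Euler's pentagonal recurrence: p(k) = p(k-1) + p(k-2) - p(k-5) - p(k-7) + p(k-12) + p(k-15) - ... (offsets j(3j∓1)/2, signs ++--, p(0)=1, p(<0)=0).
DP table for k = 0..156: p(0)=1, p(1)=1, p(2)=2, p(3)=3, p(4)=5, p(5)=7, p(6)=11, p(7)=15, p(8)=22, p(9)=30, p(10)=42, p(11)=56, p(12)=77, p(13)=101, p(14)=135, p(15)=176, p(16)=231, p(17)=297, p(18)=385, p(19)=490, p(20)=627, p(21)=792, p(22)=1002, p(23)=1255, p(24)=1575, p(25)=1958, p(26)=2436, p(27)=3010, p(28)=3718, p(29)=4565, p(30)=5604, p(31)=6842, p(32)=8349, p(33)=10143, p(34)=12310, p(35)=14883, p(36)=17977, p(37)=21637, p(38)=26015, p(39)=31185, p(40)=37338, p(41)=44583, p(42)=53174, p(43)=63261, p(44)=75175, p(45)=89134, p(46)=105558, p(47)=124754, p(48)=147273, p(49)=173525, p(50)=204226, p(51)=239943, p(52)=281589, p(53)=329931, p(54)=386155, p(55)=451276, p(56)=526823, p(57)=614154, p(58)=715220, p(59)=831820, p(60)=966467, p(61)=1121505, p(62)=1300156, p(63)=1505499, p(64)=1741630, p(65)=2012558, p(66)=2323520, p(67)=2679689, p(68)=3087735, p(69)=3554345, p(70)=4087968, p(71)=4697205, p(72)=5392783, p(73)=6185689, p(74)=7089500, p(75)=8118264, p(76)=9289091, p(77)=10619863, p(78)=12132164, p(79)=13848650, p(80)=15796476, p(81)=18004327, p(82)=20506255, p(83)=23338469, p(84)=26543660, p(85)=30167357, p(86)=34262962, p(87)=38887673, p(88)=44108109, p(89)=49995925, p(90)=56634173, p(91)=64112359, p(92)=72533807, p(93)=82010177, p(94)=92669720, p(95)=104651419, p(96)=118114304, p(97)=133230930, p(98)=150198136, p(99)=169229875, p(100)=190569292, p(101)=214481126, p(102)=241265379, p(103)=271248950, p(104)=304801365, p(105)=342325709, p(106)=384276336, p(107)=431149389, p(108)=483502844, p(109)=541946240, p(110)=607163746, p(111)=679903203, p(112)=761002156, p(113)=851376628, p(114)=952050665, p(115)=1064144451, p(116)=1188908248, p(117)=1327710076, p(118)=1482074143, p(119)=1653668665, p(120)=1844349560, p(121)=2056148051, p(122)=2291320912, p(123)=2552338241, p(124)=2841940500, p(125)=3163127352, p(126)=3519222692, p(127)=3913864295, p(128)=4351078600, p(129)=4835271870, p(130)=5371315400, p(131)=5964539504, p(132)=6620830889, p(133)=7346629512, p(134)=8149040695, p(135)=9035836076, p(136)=10015581680, p(137)=11097645016, p(138)=12292341831, p(139)=13610949895, p(140)=15065878135, p(141)=16670689208, p(142)=18440293320, p(143)=20390982757, p(144)=22540654445, p(145)=24908858009, p(146)=27517052599, p(147)=30388671978, p(148)=33549419497, p(149)=37027355200, p(150)=40853235313, p(151)=45060624582, p(152)=49686288421, p(153)=54770336324, p(154)=60356673280, p(155)=66493182097, p(156)=73232243759.
Final step: p(157) = p(156) + p(155) - p(152) - p(150) + p(145) + p(142) - p(135) - p(131) + p(122) + p(117) - p(106) - p(100) + p(87) + p(80) - p(65) - p(57) + p(40) + p(31) - p(12) - p(2)
= 73232243759 + 66493182097 - 49686288421 - 40853235313 + 24908858009 + 18440293320 - 9035836076 - 5964539504 + 2291320912 + 1327710076 - 384276336 - 190569292 + 38887673 + 15796476 - 2012558 - 614154 + 37338 + 6842 - 77 - 2
= 80630964769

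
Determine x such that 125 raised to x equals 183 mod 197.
147

Baby-step giant-step with step n = ⌈√197⌉ = 15.
Baby steps 125^j mod 197 (j:value) for j=0..14: 0:1, 1:125, 2:62, 3:67, 4:101, 5:17, 6:155, 7:69, 8:154, 9:141, 10:92, 11:74, 12:188, 13:57, 14:33.
Giant-step multiplier: 125^(-15) ≡ 125^(196-15) = 125^181 ≡ 82 (mod 197).
Giant steps γ_i = 183·82^i mod 197: γ_0=183, γ_1=34, γ_2=30, γ_3=96, γ_4=189, γ_5=132, γ_6=186, γ_7=83, γ_8=108, γ_9=188 (in table at j=12).
x = i·n + j = 9·15 + 12 = 147.
Check: 125^147 ≡ 183 (mod 197).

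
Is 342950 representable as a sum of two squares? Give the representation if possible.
Not possible

Factorization: 342950 = 2 × 5^2 × 19^3
By Fermat: n is sum of two squares iff every prime p ≡ 3 (mod 4) appears to even power.
Prime(s) ≡ 3 (mod 4) with odd exponent: [(19, 3)]
Therefore 342950 cannot be expressed as a² + b².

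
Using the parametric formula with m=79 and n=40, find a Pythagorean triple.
(4641, 6320, 7841)

Euclid's formula: a = m² - n², b = 2mn, c = m² + n²
m = 79, n = 40
a = 79² - 40² = 6241 - 1600 = 4641
b = 2 × 79 × 40 = 6320
c = 79² + 40² = 6241 + 1600 = 7841
Verification: 4641² + 6320² = 21538881 + 39942400 = 61481281 = 7841² ✓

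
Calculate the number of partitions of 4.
5

p(n) counts ways to write n as a sum of positive integers (order ignored).
Examples: 4; 3 + 1; 2 + 2; 2 + 1 + 1; 1 + 1 + 1 + 1
p(4) = 5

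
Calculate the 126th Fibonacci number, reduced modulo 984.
8

Matrix identity: Q^n = [[F_(n+1), F_n], [F_n, F_(n-1)]] with Q = [[1,1],[1,0]].
n = 126 = 1111110₂. Square-and-multiply, entries mod 984:
Q^1 = [[1,1],[1,0]]
Q^3 = (Q^1)²·Q = [[3,2],[2,1]]
Q^7 = (Q^3)²·Q = [[21,13],[13,8]]
Q^15 = (Q^7)²·Q = [[3,610],[610,377]]
Q^31 = (Q^15)²·Q = [[717,157],[157,560]]
Q^63 = (Q^31)²·Q = [[243,490],[490,737]]
Q^126 = (Q^63)² = [[13,8],[8,5]]
F_126 mod 984 = Q^126[0][1] = 8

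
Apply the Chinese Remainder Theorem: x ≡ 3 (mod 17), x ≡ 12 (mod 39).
207

Using Chinese Remainder Theorem:
M = 17 × 39 = 663
M1 = 39, M2 = 17
y1 = 39^(-1) mod 17 = 7
y2 = 17^(-1) mod 39 = 23
x = (3×39×7 + 12×17×23) mod 663 = 207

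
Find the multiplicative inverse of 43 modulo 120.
67

gcd(43, 120) = 1, so the inverse exists.
Extended Euclidean algorithm on (120, 43):
120 = 2 × 43 + 34  ⟹  34 = (1)·120 + (-2)·43
43 = 1 × 34 + 9  ⟹  9 = (-1)·120 + (3)·43
34 = 3 × 9 + 7  ⟹  7 = (4)·120 + (-11)·43
9 = 1 × 7 + 2  ⟹  2 = (-5)·120 + (14)·43
7 = 3 × 2 + 1  ⟹  1 = (19)·120 + (-53)·43
So (-53)·43 ≡ 1 (mod 120), i.e. 43^(-1) ≡ -53 ≡ 67 (mod 120).
Check: 43 × 67 = 2881 ≡ 1 (mod 120)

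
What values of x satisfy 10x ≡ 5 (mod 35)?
x ≡ 4 (mod 7)

gcd(10, 35) = 5, which divides 5, so solutions exist.
Divide through by 5: 2x ≡ 1 (mod 7).
Find 2^(-1) mod 7 by the extended Euclidean algorithm:
7 = 3 × 2 + 1  ⟹  1 = (1)·7 + (-3)·2
So (-3)·2 ≡ 1 (mod 7), i.e. 2^(-1) ≡ -3 ≡ 4 (mod 7).
x ≡ 4 × 1 = 4 ≡ 4 (mod 7).
Check: 10 × 4 = 40 ≡ 5 (mod 35).
x ≡ 4 (mod 7), giving 5 solutions mod 35.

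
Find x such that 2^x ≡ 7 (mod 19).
6

Baby-step giant-step with step n = ⌈√19⌉ = 5.
Baby steps 2^j mod 19 (j:value) for j=0..4: 0:1, 1:2, 2:4, 3:8, 4:16.
Giant-step multiplier: 2^(-5) ≡ 2^(18-5) = 2^13 ≡ 3 (mod 19).
Giant steps γ_i = 7·3^i mod 19: γ_0=7, γ_1=2 (in table at j=1).
x = i·n + j = 1·5 + 1 = 6.
Check: 2^6 ≡ 7 (mod 19).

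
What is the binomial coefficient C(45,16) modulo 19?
0

Using Lucas' theorem:
Write n=45 and k=16 in base 19:
n in base 19: [2, 7]
k in base 19: [0, 16]
C(45,16) mod 19 = ∏ C(n_i, k_i) mod 19
Digit binomials (mod 19): C(2,0) = 1; C(7,16) = 0 (k_i > n_i)
Product: 1 × 0 = 0 ≡ 0 (mod 19)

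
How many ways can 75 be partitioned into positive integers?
8118264

p(n) counts ways to write n as a sum of positive integers (order ignored).
Euler's pentagonal recurrence: p(k) = p(k-1) + p(k-2) - p(k-5) - p(k-7) + p(k-12) + p(k-15) - ... (offsets j(3j∓1)/2, signs ++--, p(0)=1, p(<0)=0).
DP table for k = 0..74: p(0)=1, p(1)=1, p(2)=2, p(3)=3, p(4)=5, p(5)=7, p(6)=11, p(7)=15, p(8)=22, p(9)=30, p(10)=42, p(11)=56, p(12)=77, p(13)=101, p(14)=135, p(15)=176, p(16)=231, p(17)=297, p(18)=385, p(19)=490, p(20)=627, p(21)=792, p(22)=1002, p(23)=1255, p(24)=1575, p(25)=1958, p(26)=2436, p(27)=3010, p(28)=3718, p(29)=4565, p(30)=5604, p(31)=6842, p(32)=8349, p(33)=10143, p(34)=12310, p(35)=14883, p(36)=17977, p(37)=21637, p(38)=26015, p(39)=31185, p(40)=37338, p(41)=44583, p(42)=53174, p(43)=63261, p(44)=75175, p(45)=89134, p(46)=105558, p(47)=124754, p(48)=147273, p(49)=173525, p(50)=204226, p(51)=239943, p(52)=281589, p(53)=329931, p(54)=386155, p(55)=451276, p(56)=526823, p(57)=614154, p(58)=715220, p(59)=831820, p(60)=966467, p(61)=1121505, p(62)=1300156, p(63)=1505499, p(64)=1741630, p(65)=2012558, p(66)=2323520, p(67)=2679689, p(68)=3087735, p(69)=3554345, p(70)=4087968, p(71)=4697205, p(72)=5392783, p(73)=6185689, p(74)=7089500.
Final step: p(75) = p(74) + p(73) - p(70) - p(68) + p(63) + p(60) - p(53) - p(49) + p(40) + p(35) - p(24) - p(18) + p(5)
= 7089500 + 6185689 - 4087968 - 3087735 + 1505499 + 966467 - 329931 - 173525 + 37338 + 14883 - 1575 - 385 + 7
= 8118264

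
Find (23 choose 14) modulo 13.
10

Using Lucas' theorem:
Write n=23 and k=14 in base 13:
n in base 13: [1, 10]
k in base 13: [1, 1]
C(23,14) mod 13 = ∏ C(n_i, k_i) mod 13
Digit binomials (mod 13): C(1,1) = 1; C(10,1) = 10
Product: 1 × 10 = 10 ≡ 10 (mod 13)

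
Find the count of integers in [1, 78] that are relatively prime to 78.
24

78 = 2 × 3 × 13
φ(n) = n × ∏(1 - 1/p) for each prime p dividing n
φ(78) = 78 × (1 - 1/2) × (1 - 1/3) × (1 - 1/13) = 24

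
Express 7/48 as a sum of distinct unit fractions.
1/7 + 1/336

Greedy algorithm:
7/48: ceiling(48/7) = 7, use 1/7
1/336: ceiling(336/1) = 336, use 1/336
Result: 7/48 = 1/7 + 1/336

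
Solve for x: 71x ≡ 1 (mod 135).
116

gcd(71, 135) = 1, so the inverse exists.
Extended Euclidean algorithm on (135, 71):
135 = 1 × 71 + 64  ⟹  64 = (1)·135 + (-1)·71
71 = 1 × 64 + 7  ⟹  7 = (-1)·135 + (2)·71
64 = 9 × 7 + 1  ⟹  1 = (10)·135 + (-19)·71
So (-19)·71 ≡ 1 (mod 135), i.e. 71^(-1) ≡ -19 ≡ 116 (mod 135).
Check: 71 × 116 = 8236 ≡ 1 (mod 135)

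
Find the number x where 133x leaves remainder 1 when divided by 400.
397

gcd(133, 400) = 1, so the inverse exists.
Extended Euclidean algorithm on (400, 133):
400 = 3 × 133 + 1  ⟹  1 = (1)·400 + (-3)·133
So (-3)·133 ≡ 1 (mod 400), i.e. 133^(-1) ≡ -3 ≡ 397 (mod 400).
Check: 133 × 397 = 52801 ≡ 1 (mod 400)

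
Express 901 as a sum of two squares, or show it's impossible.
1² + 30² (a=1, b=30)

Factorization: 901 = 17 × 53
By Fermat: n is sum of two squares iff every prime p ≡ 3 (mod 4) appears to even power.
All primes ≡ 3 (mod 4) appear to even power.
Search a = 0, 1, 2, … for 901 - a² a perfect square: first hit at a = 1: 901 - 1 = 900 = 30².
901 = 1² + 30² = 1 + 900 ✓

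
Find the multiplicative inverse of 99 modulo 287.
29

gcd(99, 287) = 1, so the inverse exists.
Extended Euclidean algorithm on (287, 99):
287 = 2 × 99 + 89  ⟹  89 = (1)·287 + (-2)·99
99 = 1 × 89 + 10  ⟹  10 = (-1)·287 + (3)·99
89 = 8 × 10 + 9  ⟹  9 = (9)·287 + (-26)·99
10 = 1 × 9 + 1  ⟹  1 = (-10)·287 + (29)·99
So (29)·99 ≡ 1 (mod 287), i.e. 99^(-1) ≡ 29 (mod 287).
Check: 99 × 29 = 2871 ≡ 1 (mod 287)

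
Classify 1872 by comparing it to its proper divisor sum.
abundant

Proper divisors of 1872: sum = 1 + 2 + 3 + 4 + 6 + 8 + 9 + 12 + ... + 312 + 468 + 624 + 936 (29 divisors) = 3770
Since 3770 > 1872, 1872 is abundant.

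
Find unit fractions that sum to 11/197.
1/18 + 1/3546

Greedy algorithm:
11/197: ceiling(197/11) = 18, use 1/18
1/3546: ceiling(3546/1) = 3546, use 1/3546
Result: 11/197 = 1/18 + 1/3546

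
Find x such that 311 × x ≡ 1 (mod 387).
56

gcd(311, 387) = 1, so the inverse exists.
Extended Euclidean algorithm on (387, 311):
387 = 1 × 311 + 76  ⟹  76 = (1)·387 + (-1)·311
311 = 4 × 76 + 7  ⟹  7 = (-4)·387 + (5)·311
76 = 10 × 7 + 6  ⟹  6 = (41)·387 + (-51)·311
7 = 1 × 6 + 1  ⟹  1 = (-45)·387 + (56)·311
So (56)·311 ≡ 1 (mod 387), i.e. 311^(-1) ≡ 56 (mod 387).
Check: 311 × 56 = 17416 ≡ 1 (mod 387)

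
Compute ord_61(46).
30

61 is prime, so ord(46) divides φ(61) = 60.
Divisors of 60: 1, 2, 3, 4, 5, 6, 10, 12, 15, 20, 30, 60.
Repeated squaring: 46^1 ≡ 46, 46^2 ≡ 42, 46^4 ≡ 56, 46^8 ≡ 25, 46^16 ≡ 15, 46^32 ≡ 42 (mod 61).
Test 46^d mod 61 for each divisor d in increasing order:
46^1 ≡ 46
46^2 ≡ 42
46^3 = 46^2·46^1 ≡ 41
46^4 ≡ 56
46^5 = 46^4·46^1 ≡ 14
46^6 = 46^4·46^2 ≡ 34
46^10 = 46^8·46^2 ≡ 13
46^12 = 46^8·46^4 ≡ 58
46^15 = 46^8·46^4·46^2·46^1 ≡ 60
46^20 = 46^16·46^4 ≡ 47
46^30 = 46^16·46^8·46^4·46^2 ≡ 1  ← first divisor giving 1
The order is 30.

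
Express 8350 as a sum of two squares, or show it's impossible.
Not possible

Factorization: 8350 = 2 × 5^2 × 167
By Fermat: n is sum of two squares iff every prime p ≡ 3 (mod 4) appears to even power.
Prime(s) ≡ 3 (mod 4) with odd exponent: [(167, 1)]
Therefore 8350 cannot be expressed as a² + b².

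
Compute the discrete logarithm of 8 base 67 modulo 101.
63

Baby-step giant-step with step n = ⌈√101⌉ = 11.
Baby steps 67^j mod 101 (j:value) for j=0..10: 0:1, 1:67, 2:45, 3:86, 4:5, 5:32, 6:23, 7:26, 8:25, 9:59, 10:14.
Giant-step multiplier: 67^(-11) ≡ 67^(100-11) = 67^89 ≡ 7 (mod 101).
Giant steps γ_i = 8·7^i mod 101: γ_0=8, γ_1=56, γ_2=89, γ_3=17, γ_4=18, γ_5=25 (in table at j=8).
x = i·n + j = 5·11 + 8 = 63.
Check: 67^63 ≡ 8 (mod 101).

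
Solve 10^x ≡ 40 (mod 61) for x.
35

Baby-step giant-step with step n = ⌈√61⌉ = 8.
Baby steps 10^j mod 61 (j:value) for j=0..7: 0:1, 1:10, 2:39, 3:24, 4:57, 5:21, 6:27, 7:26.
Giant-step multiplier: 10^(-8) ≡ 10^(60-8) = 10^52 ≡ 42 (mod 61).
Giant steps γ_i = 40·42^i mod 61: γ_0=40, γ_1=33, γ_2=44, γ_3=18, γ_4=24 (in table at j=3).
x = i·n + j = 4·8 + 3 = 35.
Check: 10^35 ≡ 40 (mod 61).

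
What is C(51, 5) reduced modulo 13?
12

Using Lucas' theorem:
Write n=51 and k=5 in base 13:
n in base 13: [3, 12]
k in base 13: [0, 5]
C(51,5) mod 13 = ∏ C(n_i, k_i) mod 13
Digit binomials (mod 13): C(3,0) = 1; C(12,5) = 792 ≡ 12
Product: 1 × 12 = 12 ≡ 12 (mod 13)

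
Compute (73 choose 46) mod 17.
0

Using Lucas' theorem:
Write n=73 and k=46 in base 17:
n in base 17: [4, 5]
k in base 17: [2, 12]
C(73,46) mod 17 = ∏ C(n_i, k_i) mod 17
Digit binomials (mod 17): C(4,2) = 6; C(5,12) = 0 (k_i > n_i)
Product: 6 × 0 = 0 ≡ 0 (mod 17)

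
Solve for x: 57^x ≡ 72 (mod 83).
35

Baby-step giant-step with step n = ⌈√83⌉ = 10.
Baby steps 57^j mod 83 (j:value) for j=0..9: 0:1, 1:57, 2:12, 3:20, 4:61, 5:74, 6:68, 7:58, 8:69, 9:32.
Giant-step multiplier: 57^(-10) ≡ 57^(82-10) = 57^72 ≡ 41 (mod 83).
Giant steps γ_i = 72·41^i mod 83: γ_0=72, γ_1=47, γ_2=18, γ_3=74 (in table at j=5).
x = i·n + j = 3·10 + 5 = 35.
Check: 57^35 ≡ 72 (mod 83).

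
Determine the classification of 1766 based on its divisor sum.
deficient

Proper divisors of 1766: sum = 1 + 2 + 883 = 886
Since 886 < 1766, 1766 is deficient.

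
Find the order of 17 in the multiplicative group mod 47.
23

47 is prime, so ord(17) divides φ(47) = 46.
Divisors of 46: 1, 2, 23, 46.
Repeated squaring: 17^1 ≡ 17, 17^2 ≡ 7, 17^4 ≡ 2, 17^8 ≡ 4, 17^16 ≡ 16, 17^32 ≡ 21 (mod 47).
Test 17^d mod 47 for each divisor d in increasing order:
17^1 ≡ 17
17^2 ≡ 7
17^23 = 17^16·17^4·17^2·17^1 ≡ 1  ← first divisor giving 1
The order is 23.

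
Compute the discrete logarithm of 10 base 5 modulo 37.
12

Baby-step giant-step with step n = ⌈√37⌉ = 7.
Baby steps 5^j mod 37 (j:value) for j=0..6: 0:1, 1:5, 2:25, 3:14, 4:33, 5:17, 6:11.
Giant-step multiplier: 5^(-7) ≡ 5^(36-7) = 5^29 ≡ 35 (mod 37).
Giant steps γ_i = 10·35^i mod 37: γ_0=10, γ_1=17 (in table at j=5).
x = i·n + j = 1·7 + 5 = 12.
Check: 5^12 ≡ 10 (mod 37).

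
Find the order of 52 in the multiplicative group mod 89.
8

89 is prime, so ord(52) divides φ(89) = 88.
Divisors of 88: 1, 2, 4, 8, 11, 22, 44, 88.
Repeated squaring: 52^1 ≡ 52, 52^2 ≡ 34, 52^4 ≡ 88, 52^8 ≡ 1, 52^16 ≡ 1, 52^32 ≡ 1, 52^64 ≡ 1 (mod 89).
Test 52^d mod 89 for each divisor d in increasing order:
52^1 ≡ 52
52^2 ≡ 34
52^4 ≡ 88
52^8 ≡ 1  ← first divisor giving 1
The order is 8.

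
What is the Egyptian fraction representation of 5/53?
1/11 + 1/292 + 1/170236

Greedy algorithm:
5/53: ceiling(53/5) = 11, use 1/11
2/583: ceiling(583/2) = 292, use 1/292
1/170236: ceiling(170236/1) = 170236, use 1/170236
Result: 5/53 = 1/11 + 1/292 + 1/170236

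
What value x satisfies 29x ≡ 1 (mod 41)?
17

gcd(29, 41) = 1, so the inverse exists.
Extended Euclidean algorithm on (41, 29):
41 = 1 × 29 + 12  ⟹  12 = (1)·41 + (-1)·29
29 = 2 × 12 + 5  ⟹  5 = (-2)·41 + (3)·29
12 = 2 × 5 + 2  ⟹  2 = (5)·41 + (-7)·29
5 = 2 × 2 + 1  ⟹  1 = (-12)·41 + (17)·29
So (17)·29 ≡ 1 (mod 41), i.e. 29^(-1) ≡ 17 (mod 41).
Check: 29 × 17 = 493 ≡ 1 (mod 41)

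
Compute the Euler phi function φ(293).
292

293 = 293
φ(n) = n × ∏(1 - 1/p) for each prime p dividing n
φ(293) = 293 × (1 - 1/293) = 292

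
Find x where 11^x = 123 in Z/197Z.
179

Baby-step giant-step with step n = ⌈√197⌉ = 15.
Baby steps 11^j mod 197 (j:value) for j=0..14: 0:1, 1:11, 2:121, 3:149, 4:63, 5:102, 6:137, 7:128, 8:29, 9:122, 10:160, 11:184, 12:54, 13:3, 14:33.
Giant-step multiplier: 11^(-15) ≡ 11^(196-15) = 11^181 ≡ 108 (mod 197).
Giant steps γ_i = 123·108^i mod 197: γ_0=123, γ_1=85, γ_2=118, γ_3=136, γ_4=110, γ_5=60, γ_6=176, γ_7=96, γ_8=124, γ_9=193, γ_10=159, γ_11=33 (in table at j=14).
x = i·n + j = 11·15 + 14 = 179.
Check: 11^179 ≡ 123 (mod 197).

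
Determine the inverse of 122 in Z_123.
122

gcd(122, 123) = 1, so the inverse exists.
Extended Euclidean algorithm on (123, 122):
123 = 1 × 122 + 1  ⟹  1 = (1)·123 + (-1)·122
So (-1)·122 ≡ 1 (mod 123), i.e. 122^(-1) ≡ -1 ≡ 122 (mod 123).
Check: 122 × 122 = 14884 ≡ 1 (mod 123)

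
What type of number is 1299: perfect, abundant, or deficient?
deficient

Proper divisors of 1299: sum = 1 + 3 + 433 = 437
Since 437 < 1299, 1299 is deficient.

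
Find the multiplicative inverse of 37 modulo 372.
181

gcd(37, 372) = 1, so the inverse exists.
Extended Euclidean algorithm on (372, 37):
372 = 10 × 37 + 2  ⟹  2 = (1)·372 + (-10)·37
37 = 18 × 2 + 1  ⟹  1 = (-18)·372 + (181)·37
So (181)·37 ≡ 1 (mod 372), i.e. 37^(-1) ≡ 181 (mod 372).
Check: 37 × 181 = 6697 ≡ 1 (mod 372)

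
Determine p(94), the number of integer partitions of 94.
92669720

p(n) counts ways to write n as a sum of positive integers (order ignored).
Euler's pentagonal recurrence: p(k) = p(k-1) + p(k-2) - p(k-5) - p(k-7) + p(k-12) + p(k-15) - ... (offsets j(3j∓1)/2, signs ++--, p(0)=1, p(<0)=0).
DP table for k = 0..93: p(0)=1, p(1)=1, p(2)=2, p(3)=3, p(4)=5, p(5)=7, p(6)=11, p(7)=15, p(8)=22, p(9)=30, p(10)=42, p(11)=56, p(12)=77, p(13)=101, p(14)=135, p(15)=176, p(16)=231, p(17)=297, p(18)=385, p(19)=490, p(20)=627, p(21)=792, p(22)=1002, p(23)=1255, p(24)=1575, p(25)=1958, p(26)=2436, p(27)=3010, p(28)=3718, p(29)=4565, p(30)=5604, p(31)=6842, p(32)=8349, p(33)=10143, p(34)=12310, p(35)=14883, p(36)=17977, p(37)=21637, p(38)=26015, p(39)=31185, p(40)=37338, p(41)=44583, p(42)=53174, p(43)=63261, p(44)=75175, p(45)=89134, p(46)=105558, p(47)=124754, p(48)=147273, p(49)=173525, p(50)=204226, p(51)=239943, p(52)=281589, p(53)=329931, p(54)=386155, p(55)=451276, p(56)=526823, p(57)=614154, p(58)=715220, p(59)=831820, p(60)=966467, p(61)=1121505, p(62)=1300156, p(63)=1505499, p(64)=1741630, p(65)=2012558, p(66)=2323520, p(67)=2679689, p(68)=3087735, p(69)=3554345, p(70)=4087968, p(71)=4697205, p(72)=5392783, p(73)=6185689, p(74)=7089500, p(75)=8118264, p(76)=9289091, p(77)=10619863, p(78)=12132164, p(79)=13848650, p(80)=15796476, p(81)=18004327, p(82)=20506255, p(83)=23338469, p(84)=26543660, p(85)=30167357, p(86)=34262962, p(87)=38887673, p(88)=44108109, p(89)=49995925, p(90)=56634173, p(91)=64112359, p(92)=72533807, p(93)=82010177.
Final step: p(94) = p(93) + p(92) - p(89) - p(87) + p(82) + p(79) - p(72) - p(68) + p(59) + p(54) - p(43) - p(37) + p(24) + p(17) - p(2)
= 82010177 + 72533807 - 49995925 - 38887673 + 20506255 + 13848650 - 5392783 - 3087735 + 831820 + 386155 - 63261 - 21637 + 1575 + 297 - 2
= 92669720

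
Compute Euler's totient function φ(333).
216

333 = 3^2 × 37
φ(n) = n × ∏(1 - 1/p) for each prime p dividing n
φ(333) = 333 × (1 - 1/3) × (1 - 1/37) = 216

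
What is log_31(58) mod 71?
64

Baby-step giant-step with step n = ⌈√71⌉ = 9.
Baby steps 31^j mod 71 (j:value) for j=0..8: 0:1, 1:31, 2:38, 3:42, 4:24, 5:34, 6:60, 7:14, 8:8.
Giant-step multiplier: 31^(-9) ≡ 31^(70-9) = 31^61 ≡ 69 (mod 71).
Giant steps γ_i = 58·69^i mod 71: γ_0=58, γ_1=26, γ_2=19, γ_3=33, γ_4=5, γ_5=61, γ_6=20, γ_7=31 (in table at j=1).
x = i·n + j = 7·9 + 1 = 64.
Check: 31^64 ≡ 58 (mod 71).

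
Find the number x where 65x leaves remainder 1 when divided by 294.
95

gcd(65, 294) = 1, so the inverse exists.
Extended Euclidean algorithm on (294, 65):
294 = 4 × 65 + 34  ⟹  34 = (1)·294 + (-4)·65
65 = 1 × 34 + 31  ⟹  31 = (-1)·294 + (5)·65
34 = 1 × 31 + 3  ⟹  3 = (2)·294 + (-9)·65
31 = 10 × 3 + 1  ⟹  1 = (-21)·294 + (95)·65
So (95)·65 ≡ 1 (mod 294), i.e. 65^(-1) ≡ 95 (mod 294).
Check: 65 × 95 = 6175 ≡ 1 (mod 294)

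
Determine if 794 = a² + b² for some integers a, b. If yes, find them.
13² + 25² (a=13, b=25)

Factorization: 794 = 2 × 397
By Fermat: n is sum of two squares iff every prime p ≡ 3 (mod 4) appears to even power.
All primes ≡ 3 (mod 4) appear to even power.
Search a = 0, 1, 2, … for 794 - a² a perfect square: first hit at a = 13: 794 - 169 = 625 = 25².
794 = 13² + 25² = 169 + 625 ✓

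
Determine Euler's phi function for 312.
96

312 = 2^3 × 3 × 13
φ(n) = n × ∏(1 - 1/p) for each prime p dividing n
φ(312) = 312 × (1 - 1/2) × (1 - 1/3) × (1 - 1/13) = 96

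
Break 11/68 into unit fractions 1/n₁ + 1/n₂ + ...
1/7 + 1/53 + 1/25228

Greedy algorithm:
11/68: ceiling(68/11) = 7, use 1/7
9/476: ceiling(476/9) = 53, use 1/53
1/25228: ceiling(25228/1) = 25228, use 1/25228
Result: 11/68 = 1/7 + 1/53 + 1/25228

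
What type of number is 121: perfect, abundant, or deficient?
deficient

Proper divisors of 121: sum = 1 + 11 = 12
Since 12 < 121, 121 is deficient.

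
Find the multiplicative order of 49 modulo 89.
44

89 is prime, so ord(49) divides φ(89) = 88.
Divisors of 88: 1, 2, 4, 8, 11, 22, 44, 88.
Repeated squaring: 49^1 ≡ 49, 49^2 ≡ 87, 49^4 ≡ 4, 49^8 ≡ 16, 49^16 ≡ 78, 49^32 ≡ 32, 49^64 ≡ 45 (mod 89).
Test 49^d mod 89 for each divisor d in increasing order:
49^1 ≡ 49
49^2 ≡ 87
49^4 ≡ 4
49^8 ≡ 16
49^11 = 49^8·49^2·49^1 ≡ 34
49^22 = 49^16·49^4·49^2 ≡ 88
49^44 = 49^32·49^8·49^4 ≡ 1  ← first divisor giving 1
The order is 44.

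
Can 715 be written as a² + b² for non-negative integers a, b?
Not possible

Factorization: 715 = 5 × 11 × 13
By Fermat: n is sum of two squares iff every prime p ≡ 3 (mod 4) appears to even power.
Prime(s) ≡ 3 (mod 4) with odd exponent: [(11, 1)]
Therefore 715 cannot be expressed as a² + b².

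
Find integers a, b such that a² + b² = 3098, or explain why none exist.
17² + 53² (a=17, b=53)

Factorization: 3098 = 2 × 1549
By Fermat: n is sum of two squares iff every prime p ≡ 3 (mod 4) appears to even power.
All primes ≡ 3 (mod 4) appear to even power.
Search a = 0, 1, 2, … for 3098 - a² a perfect square: first hit at a = 17: 3098 - 289 = 2809 = 53².
3098 = 17² + 53² = 289 + 2809 ✓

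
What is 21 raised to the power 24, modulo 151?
20

Repeated squaring. Binary of 24 = 11000.
21^1 ≡ 21 (mod 151); 21^2 ≡ 139 (mod 151); 21^4 ≡ 144 (mod 151); 21^8 ≡ 49 (mod 151); 21^16 ≡ 136 (mod 151)
21^24 = 21^8 × 21^16 ≡ 20 (mod 151)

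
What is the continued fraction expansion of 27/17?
[1; 1, 1, 2, 3]

Euclidean algorithm steps:
27 = 1 × 17 + 10
17 = 1 × 10 + 7
10 = 1 × 7 + 3
7 = 2 × 3 + 1
3 = 3 × 1 + 0
Continued fraction: [1; 1, 1, 2, 3]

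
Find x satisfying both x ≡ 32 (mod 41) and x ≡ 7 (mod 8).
319

Using Chinese Remainder Theorem:
M = 41 × 8 = 328
M1 = 8, M2 = 41
y1 = 8^(-1) mod 41 = 36
y2 = 41^(-1) mod 8 = 1
x = (32×8×36 + 7×41×1) mod 328 = 319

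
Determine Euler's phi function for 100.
40

100 = 2^2 × 5^2
φ(n) = n × ∏(1 - 1/p) for each prime p dividing n
φ(100) = 100 × (1 - 1/2) × (1 - 1/5) = 40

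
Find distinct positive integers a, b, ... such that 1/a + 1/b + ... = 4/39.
1/10 + 1/390

Greedy algorithm:
4/39: ceiling(39/4) = 10, use 1/10
1/390: ceiling(390/1) = 390, use 1/390
Result: 4/39 = 1/10 + 1/390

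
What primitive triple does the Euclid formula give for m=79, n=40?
(4641, 6320, 7841)

Euclid's formula: a = m² - n², b = 2mn, c = m² + n²
m = 79, n = 40
a = 79² - 40² = 6241 - 1600 = 4641
b = 2 × 79 × 40 = 6320
c = 79² + 40² = 6241 + 1600 = 7841
Verification: 4641² + 6320² = 21538881 + 39942400 = 61481281 = 7841² ✓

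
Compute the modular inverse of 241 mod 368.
113

gcd(241, 368) = 1, so the inverse exists.
Extended Euclidean algorithm on (368, 241):
368 = 1 × 241 + 127  ⟹  127 = (1)·368 + (-1)·241
241 = 1 × 127 + 114  ⟹  114 = (-1)·368 + (2)·241
127 = 1 × 114 + 13  ⟹  13 = (2)·368 + (-3)·241
114 = 8 × 13 + 10  ⟹  10 = (-17)·368 + (26)·241
13 = 1 × 10 + 3  ⟹  3 = (19)·368 + (-29)·241
10 = 3 × 3 + 1  ⟹  1 = (-74)·368 + (113)·241
So (113)·241 ≡ 1 (mod 368), i.e. 241^(-1) ≡ 113 (mod 368).
Check: 241 × 113 = 27233 ≡ 1 (mod 368)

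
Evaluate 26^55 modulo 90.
26

Repeated squaring. Binary of 55 = 110111.
26^1 ≡ 26 (mod 90); 26^2 ≡ 46 (mod 90); 26^4 ≡ 46 (mod 90); 26^8 ≡ 46 (mod 90); 26^16 ≡ 46 (mod 90); 26^32 ≡ 46 (mod 90)
26^55 = 26^1 × 26^2 × 26^4 × 26^16 × 26^32 ≡ 26 (mod 90)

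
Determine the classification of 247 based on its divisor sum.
deficient

Proper divisors of 247: sum = 1 + 13 + 19 = 33
Since 33 < 247, 247 is deficient.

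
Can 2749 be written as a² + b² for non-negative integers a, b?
30² + 43² (a=30, b=43)

Factorization: 2749 = 2749
By Fermat: n is sum of two squares iff every prime p ≡ 3 (mod 4) appears to even power.
All primes ≡ 3 (mod 4) appear to even power.
Search a = 0, 1, 2, … for 2749 - a² a perfect square: first hit at a = 30: 2749 - 900 = 1849 = 43².
2749 = 30² + 43² = 900 + 1849 ✓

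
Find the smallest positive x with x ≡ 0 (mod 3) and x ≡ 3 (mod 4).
3

Using Chinese Remainder Theorem:
M = 3 × 4 = 12
M1 = 4, M2 = 3
y1 = 4^(-1) mod 3 = 1
y2 = 3^(-1) mod 4 = 3
x = (0×4×1 + 3×3×3) mod 12 = 3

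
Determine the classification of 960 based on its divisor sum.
abundant

Proper divisors of 960: sum = 1 + 2 + 3 + 4 + 5 + 6 + 8 + 10 + ... + 192 + 240 + 320 + 480 (27 divisors) = 2088
Since 2088 > 960, 960 is abundant.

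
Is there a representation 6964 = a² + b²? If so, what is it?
58² + 60² (a=58, b=60)

Factorization: 6964 = 2^2 × 1741
By Fermat: n is sum of two squares iff every prime p ≡ 3 (mod 4) appears to even power.
All primes ≡ 3 (mod 4) appear to even power.
Search a = 0, 1, 2, … for 6964 - a² a perfect square: first hit at a = 58: 6964 - 3364 = 3600 = 60².
6964 = 58² + 60² = 3364 + 3600 ✓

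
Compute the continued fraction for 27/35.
[0; 1, 3, 2, 1, 2]

Euclidean algorithm steps:
27 = 0 × 35 + 27
35 = 1 × 27 + 8
27 = 3 × 8 + 3
8 = 2 × 3 + 2
3 = 1 × 2 + 1
2 = 2 × 1 + 0
Continued fraction: [0; 1, 3, 2, 1, 2]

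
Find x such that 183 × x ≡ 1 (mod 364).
183

gcd(183, 364) = 1, so the inverse exists.
Extended Euclidean algorithm on (364, 183):
364 = 1 × 183 + 181  ⟹  181 = (1)·364 + (-1)·183
183 = 1 × 181 + 2  ⟹  2 = (-1)·364 + (2)·183
181 = 90 × 2 + 1  ⟹  1 = (91)·364 + (-181)·183
So (-181)·183 ≡ 1 (mod 364), i.e. 183^(-1) ≡ -181 ≡ 183 (mod 364).
Check: 183 × 183 = 33489 ≡ 1 (mod 364)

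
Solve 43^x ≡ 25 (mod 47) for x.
32

Baby-step giant-step with step n = ⌈√47⌉ = 7.
Baby steps 43^j mod 47 (j:value) for j=0..6: 0:1, 1:43, 2:16, 3:30, 4:21, 5:10, 6:7.
Giant-step multiplier: 43^(-7) ≡ 43^(46-7) = 43^39 ≡ 5 (mod 47).
Giant steps γ_i = 25·5^i mod 47: γ_0=25, γ_1=31, γ_2=14, γ_3=23, γ_4=21 (in table at j=4).
x = i·n + j = 4·7 + 4 = 32.
Check: 43^32 ≡ 25 (mod 47).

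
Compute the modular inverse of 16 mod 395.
321

gcd(16, 395) = 1, so the inverse exists.
Extended Euclidean algorithm on (395, 16):
395 = 24 × 16 + 11  ⟹  11 = (1)·395 + (-24)·16
16 = 1 × 11 + 5  ⟹  5 = (-1)·395 + (25)·16
11 = 2 × 5 + 1  ⟹  1 = (3)·395 + (-74)·16
So (-74)·16 ≡ 1 (mod 395), i.e. 16^(-1) ≡ -74 ≡ 321 (mod 395).
Check: 16 × 321 = 5136 ≡ 1 (mod 395)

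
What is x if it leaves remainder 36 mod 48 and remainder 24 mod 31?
1140

Using Chinese Remainder Theorem:
M = 48 × 31 = 1488
M1 = 31, M2 = 48
y1 = 31^(-1) mod 48 = 31
y2 = 48^(-1) mod 31 = 11
x = (36×31×31 + 24×48×11) mod 1488 = 1140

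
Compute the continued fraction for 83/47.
[1; 1, 3, 3, 1, 2]

Euclidean algorithm steps:
83 = 1 × 47 + 36
47 = 1 × 36 + 11
36 = 3 × 11 + 3
11 = 3 × 3 + 2
3 = 1 × 2 + 1
2 = 2 × 1 + 0
Continued fraction: [1; 1, 3, 3, 1, 2]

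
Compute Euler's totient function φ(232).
112

232 = 2^3 × 29
φ(n) = n × ∏(1 - 1/p) for each prime p dividing n
φ(232) = 232 × (1 - 1/2) × (1 - 1/29) = 112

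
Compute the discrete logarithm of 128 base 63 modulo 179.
161

Baby-step giant-step with step n = ⌈√179⌉ = 14.
Baby steps 63^j mod 179 (j:value) for j=0..13: 0:1, 1:63, 2:31, 3:163, 4:66, 5:41, 6:77, 7:18, 8:60, 9:21, 10:70, 11:114, 12:22, 13:133.
Giant-step multiplier: 63^(-14) ≡ 63^(178-14) = 63^164 ≡ 100 (mod 179).
Giant steps γ_i = 128·100^i mod 179: γ_0=128, γ_1=91, γ_2=150, γ_3=143, γ_4=159, γ_5=148, γ_6=122, γ_7=28, γ_8=115, γ_9=44, γ_10=104, γ_11=18 (in table at j=7).
x = i·n + j = 11·14 + 7 = 161.
Check: 63^161 ≡ 128 (mod 179).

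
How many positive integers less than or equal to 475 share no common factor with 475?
360

475 = 5^2 × 19
φ(n) = n × ∏(1 - 1/p) for each prime p dividing n
φ(475) = 475 × (1 - 1/5) × (1 - 1/19) = 360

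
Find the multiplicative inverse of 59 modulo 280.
19

gcd(59, 280) = 1, so the inverse exists.
Extended Euclidean algorithm on (280, 59):
280 = 4 × 59 + 44  ⟹  44 = (1)·280 + (-4)·59
59 = 1 × 44 + 15  ⟹  15 = (-1)·280 + (5)·59
44 = 2 × 15 + 14  ⟹  14 = (3)·280 + (-14)·59
15 = 1 × 14 + 1  ⟹  1 = (-4)·280 + (19)·59
So (19)·59 ≡ 1 (mod 280), i.e. 59^(-1) ≡ 19 (mod 280).
Check: 59 × 19 = 1121 ≡ 1 (mod 280)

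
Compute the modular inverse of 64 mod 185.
159

gcd(64, 185) = 1, so the inverse exists.
Extended Euclidean algorithm on (185, 64):
185 = 2 × 64 + 57  ⟹  57 = (1)·185 + (-2)·64
64 = 1 × 57 + 7  ⟹  7 = (-1)·185 + (3)·64
57 = 8 × 7 + 1  ⟹  1 = (9)·185 + (-26)·64
So (-26)·64 ≡ 1 (mod 185), i.e. 64^(-1) ≡ -26 ≡ 159 (mod 185).
Check: 64 × 159 = 10176 ≡ 1 (mod 185)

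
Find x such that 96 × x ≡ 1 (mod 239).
122

gcd(96, 239) = 1, so the inverse exists.
Extended Euclidean algorithm on (239, 96):
239 = 2 × 96 + 47  ⟹  47 = (1)·239 + (-2)·96
96 = 2 × 47 + 2  ⟹  2 = (-2)·239 + (5)·96
47 = 23 × 2 + 1  ⟹  1 = (47)·239 + (-117)·96
So (-117)·96 ≡ 1 (mod 239), i.e. 96^(-1) ≡ -117 ≡ 122 (mod 239).
Check: 96 × 122 = 11712 ≡ 1 (mod 239)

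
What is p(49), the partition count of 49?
173525

p(n) counts ways to write n as a sum of positive integers (order ignored).
Euler's pentagonal recurrence: p(k) = p(k-1) + p(k-2) - p(k-5) - p(k-7) + p(k-12) + p(k-15) - ... (offsets j(3j∓1)/2, signs ++--, p(0)=1, p(<0)=0).
DP table for k = 0..48: p(0)=1, p(1)=1, p(2)=2, p(3)=3, p(4)=5, p(5)=7, p(6)=11, p(7)=15, p(8)=22, p(9)=30, p(10)=42, p(11)=56, p(12)=77, p(13)=101, p(14)=135, p(15)=176, p(16)=231, p(17)=297, p(18)=385, p(19)=490, p(20)=627, p(21)=792, p(22)=1002, p(23)=1255, p(24)=1575, p(25)=1958, p(26)=2436, p(27)=3010, p(28)=3718, p(29)=4565, p(30)=5604, p(31)=6842, p(32)=8349, p(33)=10143, p(34)=12310, p(35)=14883, p(36)=17977, p(37)=21637, p(38)=26015, p(39)=31185, p(40)=37338, p(41)=44583, p(42)=53174, p(43)=63261, p(44)=75175, p(45)=89134, p(46)=105558, p(47)=124754, p(48)=147273.
Final step: p(49) = p(48) + p(47) - p(44) - p(42) + p(37) + p(34) - p(27) - p(23) + p(14) + p(9)
= 147273 + 124754 - 75175 - 53174 + 21637 + 12310 - 3010 - 1255 + 135 + 30
= 173525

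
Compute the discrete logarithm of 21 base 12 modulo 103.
67

Baby-step giant-step with step n = ⌈√103⌉ = 11.
Baby steps 12^j mod 103 (j:value) for j=0..10: 0:1, 1:12, 2:41, 3:80, 4:33, 5:87, 6:14, 7:65, 8:59, 9:90, 10:50.
Giant-step multiplier: 12^(-11) ≡ 12^(102-11) = 12^91 ≡ 40 (mod 103).
Giant steps γ_i = 21·40^i mod 103: γ_0=21, γ_1=16, γ_2=22, γ_3=56, γ_4=77, γ_5=93, γ_6=12 (in table at j=1).
x = i·n + j = 6·11 + 1 = 67.
Check: 12^67 ≡ 21 (mod 103).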